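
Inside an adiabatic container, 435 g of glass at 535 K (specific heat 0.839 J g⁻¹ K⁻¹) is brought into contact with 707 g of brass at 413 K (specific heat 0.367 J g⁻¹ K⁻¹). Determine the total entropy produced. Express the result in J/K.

Energy balance: T_f = (m₁c₁T₁ + m₂c₂T₂)/(m₁c₁ + m₂c₂) = 484.31 K.
ΔS₁ = m₁c₁ ln(T_f/T₁) = 364.965 × ln(484.31/535) = -36.332 J/K.
ΔS₂ = m₂c₂ ln(T_f/T₂) = 259.469 × ln(484.31/413) = 41.325 J/K.
ΔS_total = -36.332 + 41.325 = 4.99 J/K.

ΔS_total = 4.99 J/K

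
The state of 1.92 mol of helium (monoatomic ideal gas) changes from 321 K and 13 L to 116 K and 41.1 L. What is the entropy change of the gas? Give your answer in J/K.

Entropy is a state function: ΔS = nC_V ln(T₂/T₁) + nR ln(V₂/V₁), with C_V = 3R/2 = 12.47 J mol⁻¹ K⁻¹ for a monoatomic ideal gas.
ΔS = 1.92 × [12.47 × ln(116/321) + 8.314 × ln(41.1/13)] = -6 J/K.

ΔS = -6 J/K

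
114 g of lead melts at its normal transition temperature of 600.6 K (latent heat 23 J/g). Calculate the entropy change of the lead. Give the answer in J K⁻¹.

Heat absorbed by the substance: Q = mL = 114 × 23 = 2622 J.
At constant T, ΔS = Q_rev/T = 2622 / 600.6 = 4.37 J/K.

ΔS = 4.37 J/K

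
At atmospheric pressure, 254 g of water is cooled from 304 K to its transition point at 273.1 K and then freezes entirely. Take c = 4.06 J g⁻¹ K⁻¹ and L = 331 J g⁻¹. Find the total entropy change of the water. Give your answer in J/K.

Cooling step: ΔS₁ = m c ln(T_tr/T_i) = 254 × 4.06 × ln(273.1/304) = -110.5 J/K.
Phase change: ΔS₂ = −mL/T_tr = −254 × 331 / 273.1 = -307.9 J/K.
ΔS_total = (-110.5) + (-307.9) = -418 J/K.

ΔS = -418 J/K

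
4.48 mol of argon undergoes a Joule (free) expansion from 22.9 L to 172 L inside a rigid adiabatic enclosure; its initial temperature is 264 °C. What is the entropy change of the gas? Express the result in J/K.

ΔS_gas = 75.1 J/K

For an ideal gas in free expansion Q = 0 and W = 0, so T is unchanged.
Entropy is a state function; using a reversible isothermal path, ΔS_gas = nR ln(V₂/V₁) = 4.48 × 8.314 × ln(172/22.9) = 75.1 J/K.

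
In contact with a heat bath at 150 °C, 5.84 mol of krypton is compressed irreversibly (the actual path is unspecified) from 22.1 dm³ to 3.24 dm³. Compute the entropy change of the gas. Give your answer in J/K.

ΔS_gas = -93.2 J/K

Entropy is a state function, so ΔS_gas depends only on the end states.
For an isothermal ideal gas ΔS_gas = nR ln(V₂/V₁) = 5.84 × 8.314 × ln(3.24/22.1) = -93.2 J/K.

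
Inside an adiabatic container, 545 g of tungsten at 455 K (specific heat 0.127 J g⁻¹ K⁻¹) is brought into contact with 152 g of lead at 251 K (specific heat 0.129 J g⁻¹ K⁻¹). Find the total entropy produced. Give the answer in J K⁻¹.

Energy balance: T_f = (m₁c₁T₁ + m₂c₂T₂)/(m₁c₁ + m₂c₂) = 409.97 K.
ΔS₁ = m₁c₁ ln(T_f/T₁) = 69.215 × ln(409.97/455) = -7.214 J/K.
ΔS₂ = m₂c₂ ln(T_f/T₂) = 19.608 × ln(409.97/251) = 9.62 J/K.
ΔS_total = -7.214 + 9.62 = 2.41 J/K.

ΔS_total = 2.41 J/K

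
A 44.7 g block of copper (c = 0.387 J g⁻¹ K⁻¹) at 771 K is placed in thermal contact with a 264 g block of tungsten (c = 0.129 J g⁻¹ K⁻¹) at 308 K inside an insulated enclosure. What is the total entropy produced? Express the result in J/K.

Energy balance: T_f = (m₁c₁T₁ + m₂c₂T₂)/(m₁c₁ + m₂c₂) = 463.96 K.
ΔS₁ = m₁c₁ ln(T_f/T₁) = 17.2989 × ln(463.96/771) = -8.7859 J/K.
ΔS₂ = m₂c₂ ln(T_f/T₂) = 34.056 × ln(463.96/308) = 13.953 J/K.
ΔS_total = -8.7859 + 13.953 = 5.17 J/K.

ΔS_total = 5.17 J/K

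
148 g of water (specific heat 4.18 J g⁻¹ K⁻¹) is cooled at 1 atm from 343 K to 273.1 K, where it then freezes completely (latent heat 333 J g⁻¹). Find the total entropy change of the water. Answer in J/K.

Cooling step: ΔS₁ = m c ln(T_tr/T_i) = 148 × 4.18 × ln(273.1/343) = -140.98 J/K.
Phase change: ΔS₂ = −mL/T_tr = −148 × 333 / 273.1 = -180.46 J/K.
ΔS_total = (-140.98) + (-180.46) = -321 J/K.

ΔS = -321 J/K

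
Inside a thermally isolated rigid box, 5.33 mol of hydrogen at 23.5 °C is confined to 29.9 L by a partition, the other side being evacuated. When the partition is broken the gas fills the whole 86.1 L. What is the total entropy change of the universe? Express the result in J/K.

ΔS_universe = 46.9 J/K

No heat is exchanged and no work is done, so the ideal-gas temperature stays constant.
Entropy is a state function; using a reversible isothermal path, ΔS_gas = nR ln(V₂/V₁) = 5.33 × 8.314 × ln(86.1/29.9) = 46.9 J/K.
The insulated surroundings exchange no heat, so ΔS_surr = 0 and ΔS_universe = ΔS_gas.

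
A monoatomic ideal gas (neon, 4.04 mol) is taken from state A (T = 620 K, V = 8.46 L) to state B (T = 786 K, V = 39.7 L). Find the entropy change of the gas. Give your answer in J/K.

Entropy is a state function: ΔS = nC_V ln(T₂/T₁) + nR ln(V₂/V₁), with C_V = 3R/2 = 12.47 J mol⁻¹ K⁻¹ for a monoatomic ideal gas.
ΔS = 4.04 × [12.47 × ln(786/620) + 8.314 × ln(39.7/8.46)] = 63.9 J/K.

ΔS = 63.9 J/K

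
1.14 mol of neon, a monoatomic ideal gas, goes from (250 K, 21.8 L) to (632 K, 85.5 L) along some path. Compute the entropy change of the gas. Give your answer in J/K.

ΔS = 26.1 J/K

Entropy is a state function: ΔS = nC_V ln(T₂/T₁) + nR ln(V₂/V₁), with C_V = 3R/2 = 12.47 J mol⁻¹ K⁻¹ for a monoatomic ideal gas.
ΔS = 1.14 × [12.47 × ln(632/250) + 8.314 × ln(85.5/21.8)] = 26.1 J/K.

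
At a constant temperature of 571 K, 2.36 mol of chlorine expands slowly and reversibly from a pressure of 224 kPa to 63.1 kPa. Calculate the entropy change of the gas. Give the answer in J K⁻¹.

For an isothermal ideal gas ΔS_gas = nR ln(P₁/P₂) = 2.36 × 8.314 × ln(224/63.1) = 24.9 J/K.

ΔS_gas = 24.9 J/K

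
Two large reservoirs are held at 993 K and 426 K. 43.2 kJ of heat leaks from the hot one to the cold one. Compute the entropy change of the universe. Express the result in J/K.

ΔS_total = 57.9 J/K

ΔS_hot = −Q/T_H = −43200/993 = -43.5 J/K and ΔS_cold = +Q/T_C = 43200/426 = 101.4 J/K.
ΔS_total = -43.5 + 101.4 = 57.9 J/K, positive as the second law requires.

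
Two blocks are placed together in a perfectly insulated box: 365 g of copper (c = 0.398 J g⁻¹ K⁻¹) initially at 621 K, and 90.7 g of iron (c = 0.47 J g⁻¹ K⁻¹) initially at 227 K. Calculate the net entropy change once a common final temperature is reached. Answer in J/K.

ΔS_total = 13.7 J/K

Energy balance: T_f = (m₁c₁T₁ + m₂c₂T₂)/(m₁c₁ + m₂c₂) = 531.61 K.
ΔS₁ = m₁c₁ ln(T_f/T₁) = 145.27 × ln(531.61/621) = -22.58 J/K.
ΔS₂ = m₂c₂ ln(T_f/T₂) = 42.629 × ln(531.61/227) = 36.28 J/K.
ΔS_total = -22.58 + 36.28 = 13.7 J/K.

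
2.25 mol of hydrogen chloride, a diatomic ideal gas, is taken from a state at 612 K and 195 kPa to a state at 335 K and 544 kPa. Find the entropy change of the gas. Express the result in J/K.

ΔS = -58.6 J/K

ΔS = nC_p ln(T₂/T₁) − nR ln(P₂/P₁), with C_p = 7R/2 = 29.1 J mol⁻¹ K⁻¹ for a diatomic ideal gas.
ΔS = 2.25 × [29.1 × ln(335/612) − 8.314 × ln(544/195)] = -58.6 J/K.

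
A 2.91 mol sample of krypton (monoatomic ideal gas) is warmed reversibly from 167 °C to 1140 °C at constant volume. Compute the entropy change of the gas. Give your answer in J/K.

In kelvin: T₁ = 440.15 K, T₂ = 1413.15 K. At constant volume, ΔS = nC_V ln(T₂/T₁) with C_V = 3R/2 = 12.47 J mol⁻¹ K⁻¹.
ΔS = 2.91 × 12.47 × ln(1413.15/440.15) = 42.3 J/K.

ΔS = 42.3 J/K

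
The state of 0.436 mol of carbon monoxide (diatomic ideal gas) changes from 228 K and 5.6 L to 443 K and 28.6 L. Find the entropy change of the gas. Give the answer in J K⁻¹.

Entropy is a state function: ΔS = nC_V ln(T₂/T₁) + nR ln(V₂/V₁), with C_V = 5R/2 = 20.79 J mol⁻¹ K⁻¹ for a diatomic ideal gas.
ΔS = 0.436 × [20.79 × ln(443/228) + 8.314 × ln(28.6/5.6)] = 11.9 J/K.

ΔS = 11.9 J/K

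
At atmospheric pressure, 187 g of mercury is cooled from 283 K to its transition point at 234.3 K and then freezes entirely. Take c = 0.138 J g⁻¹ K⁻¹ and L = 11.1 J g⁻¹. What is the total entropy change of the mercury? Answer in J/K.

ΔS = -13.7 J/K

Cooling step: ΔS₁ = m c ln(T_tr/T_i) = 187 × 0.138 × ln(234.3/283) = -4.873 J/K.
Phase change: ΔS₂ = −mL/T_tr = −187 × 11.1 / 234.3 = -8.859 J/K.
ΔS_total = (-4.873) + (-8.859) = -13.7 J/K.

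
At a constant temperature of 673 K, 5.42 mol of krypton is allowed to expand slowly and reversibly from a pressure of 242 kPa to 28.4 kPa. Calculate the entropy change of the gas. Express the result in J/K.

For an isothermal ideal gas ΔS_gas = nR ln(P₁/P₂) = 5.42 × 8.314 × ln(242/28.4) = 96.5 J/K.

ΔS_gas = 96.5 J/K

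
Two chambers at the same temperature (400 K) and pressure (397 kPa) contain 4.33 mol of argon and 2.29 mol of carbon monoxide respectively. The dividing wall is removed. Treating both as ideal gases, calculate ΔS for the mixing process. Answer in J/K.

Mole fractions: x_A = 4.33/6.62 = 0.654, x_B = 0.346.
ΔS_mix = −R(n_A ln x_A + n_B ln x_B) = −8.314 × (4.33 ln 0.654 + 2.29 ln 0.346) = 35.5 J/K.

ΔS_mix = 35.5 J/K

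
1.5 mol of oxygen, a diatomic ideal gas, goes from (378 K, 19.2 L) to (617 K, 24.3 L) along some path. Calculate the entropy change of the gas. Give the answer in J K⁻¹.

ΔS = 18.2 J/K

Entropy is a state function: ΔS = nC_V ln(T₂/T₁) + nR ln(V₂/V₁), with C_V = 5R/2 = 20.79 J mol⁻¹ K⁻¹ for a diatomic ideal gas.
ΔS = 1.5 × [20.79 × ln(617/378) + 8.314 × ln(24.3/19.2)] = 18.2 J/K.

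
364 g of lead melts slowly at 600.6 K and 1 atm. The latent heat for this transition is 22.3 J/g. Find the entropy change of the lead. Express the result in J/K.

Heat absorbed by the substance: Q = mL = 364 × 22.3 = 8117.2 J.
At constant T, ΔS = Q_rev/T = 8117.2 / 600.6 = 13.5 J/K.

ΔS = 13.5 J/K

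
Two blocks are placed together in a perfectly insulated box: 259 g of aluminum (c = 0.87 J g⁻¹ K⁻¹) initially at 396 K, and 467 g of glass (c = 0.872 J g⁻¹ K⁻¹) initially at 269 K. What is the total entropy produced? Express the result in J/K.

Energy balance: T_f = (m₁c₁T₁ + m₂c₂T₂)/(m₁c₁ + m₂c₂) = 314.24 K.
ΔS₁ = m₁c₁ ln(T_f/T₁) = 225.33 × ln(314.24/396) = -52.11 J/K.
ΔS₂ = m₂c₂ ln(T_f/T₂) = 407.224 × ln(314.24/269) = 63.3 J/K.
ΔS_total = -52.11 + 63.3 = 11.2 J/K.

ΔS_total = 11.2 J/K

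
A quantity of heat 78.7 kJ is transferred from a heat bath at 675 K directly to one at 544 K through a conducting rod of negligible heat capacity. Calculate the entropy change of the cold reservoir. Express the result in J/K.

ΔS_cold = 145 J/K

The cold reservoir gains heat Q, so ΔS_cold = +Q/T_C = 78700/544 = 145 J/K.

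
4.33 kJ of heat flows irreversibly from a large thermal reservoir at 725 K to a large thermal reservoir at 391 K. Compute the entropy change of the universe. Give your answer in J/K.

ΔS_hot = −Q/T_H = −4330/725 = -5.972 J/K and ΔS_cold = +Q/T_C = 4330/391 = 11.07 J/K.
ΔS_total = -5.972 + 11.07 = 5.1 J/K, positive as the second law requires.

ΔS_total = 5.1 J/K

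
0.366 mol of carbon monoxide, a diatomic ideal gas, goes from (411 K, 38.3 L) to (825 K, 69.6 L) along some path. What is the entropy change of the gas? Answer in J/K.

Entropy is a state function: ΔS = nC_V ln(T₂/T₁) + nR ln(V₂/V₁), with C_V = 5R/2 = 20.79 J mol⁻¹ K⁻¹ for a diatomic ideal gas.
ΔS = 0.366 × [20.79 × ln(825/411) + 8.314 × ln(69.6/38.3)] = 7.12 J/K.

ΔS = 7.12 J/K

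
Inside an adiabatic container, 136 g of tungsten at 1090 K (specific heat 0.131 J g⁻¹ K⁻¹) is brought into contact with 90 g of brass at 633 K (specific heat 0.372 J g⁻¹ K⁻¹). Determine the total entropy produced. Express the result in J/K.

Energy balance: T_f = (m₁c₁T₁ + m₂c₂T₂)/(m₁c₁ + m₂c₂) = 791.72 K.
ΔS₁ = m₁c₁ ln(T_f/T₁) = 17.816 × ln(791.72/1090) = -5.696 J/K.
ΔS₂ = m₂c₂ ln(T_f/T₂) = 33.48 × ln(791.72/633) = 7.491 J/K.
ΔS_total = -5.696 + 7.491 = 1.79 J/K.

ΔS_total = 1.79 J/K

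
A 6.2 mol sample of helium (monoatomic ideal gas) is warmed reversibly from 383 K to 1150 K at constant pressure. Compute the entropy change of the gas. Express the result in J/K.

ΔS = 142 J/K

At constant pressure, ΔS = nC_p ln(T₂/T₁) with C_p = 5R/2 = 20.79 J mol⁻¹ K⁻¹.
ΔS = 6.2 × 20.79 × ln(1150/383) = 142 J/K.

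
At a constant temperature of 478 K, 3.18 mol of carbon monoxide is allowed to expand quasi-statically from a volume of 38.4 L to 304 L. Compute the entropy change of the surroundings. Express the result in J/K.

ΔS_surr = -54.7 J/K

For an isothermal ideal gas ΔS_gas = nR ln(V₂/V₁) = 3.18 × 8.314 × ln(304/38.4) = 54.7 J/K.
The process is reversible, so ΔS_surr = −ΔS_gas = -54.7 J/K and ΔS_universe = 0.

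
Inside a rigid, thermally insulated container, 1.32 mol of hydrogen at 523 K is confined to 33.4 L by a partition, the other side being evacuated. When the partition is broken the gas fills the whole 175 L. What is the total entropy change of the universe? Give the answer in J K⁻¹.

No heat is exchanged and no work is done, so the ideal-gas temperature stays constant.
Entropy is a state function; using a reversible isothermal path, ΔS_gas = nR ln(V₂/V₁) = 1.32 × 8.314 × ln(175/33.4) = 18.2 J/K.
The insulated surroundings exchange no heat, so ΔS_surr = 0 and ΔS_universe = ΔS_gas.

ΔS_universe = 18.2 J/K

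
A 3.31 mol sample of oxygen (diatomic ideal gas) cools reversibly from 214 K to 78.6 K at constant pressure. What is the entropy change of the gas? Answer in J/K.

At constant pressure, ΔS = nC_p ln(T₂/T₁) with C_p = 7R/2 = 29.1 J mol⁻¹ K⁻¹.
ΔS = 3.31 × 29.1 × ln(78.6/214) = -96.5 J/K.

ΔS = -96.5 J/K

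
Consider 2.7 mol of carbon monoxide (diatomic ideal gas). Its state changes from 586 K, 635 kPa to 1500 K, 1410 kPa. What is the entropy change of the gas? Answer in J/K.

ΔS = nC_p ln(T₂/T₁) − nR ln(P₂/P₁), with C_p = 7R/2 = 29.1 J mol⁻¹ K⁻¹ for a diatomic ideal gas.
ΔS = 2.7 × [29.1 × ln(1500/586) − 8.314 × ln(1410/635)] = 55.9 J/K.

ΔS = 55.9 J/K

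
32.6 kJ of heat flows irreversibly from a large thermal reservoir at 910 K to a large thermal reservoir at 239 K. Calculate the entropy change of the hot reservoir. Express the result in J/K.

ΔS_hot = -35.8 J/K

The hot reservoir loses heat Q, so ΔS_hot = −Q/T_H = −32600/910 = -35.8 J/K.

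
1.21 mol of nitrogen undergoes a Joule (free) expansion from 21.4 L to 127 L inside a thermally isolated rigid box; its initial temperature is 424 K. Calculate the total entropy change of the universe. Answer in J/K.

ΔS_universe = 17.9 J/K

No heat is exchanged and no work is done, so the ideal-gas temperature stays constant.
Entropy is a state function; using a reversible isothermal path, ΔS_gas = nR ln(V₂/V₁) = 1.21 × 8.314 × ln(127/21.4) = 17.9 J/K.
The insulated surroundings exchange no heat, so ΔS_surr = 0 and ΔS_universe = ΔS_gas.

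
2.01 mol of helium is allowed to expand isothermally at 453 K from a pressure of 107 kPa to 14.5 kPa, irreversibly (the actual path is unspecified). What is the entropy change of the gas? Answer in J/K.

Entropy is a state function, so ΔS_gas depends only on the end states.
For an isothermal ideal gas ΔS_gas = nR ln(P₁/P₂) = 2.01 × 8.314 × ln(107/14.5) = 33.4 J/K.

ΔS_gas = 33.4 J/K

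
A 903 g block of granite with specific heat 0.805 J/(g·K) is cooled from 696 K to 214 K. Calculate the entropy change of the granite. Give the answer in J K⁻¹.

ΔS = -857 J/K

ΔS = ∫dQ_rev/T = m c ln(T₂/T₁) = 903 × 0.805 × ln(214/696) = -857 J/K.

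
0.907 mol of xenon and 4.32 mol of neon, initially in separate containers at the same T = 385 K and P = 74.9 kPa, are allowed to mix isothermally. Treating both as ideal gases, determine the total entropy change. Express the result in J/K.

Mole fractions: x_A = 0.907/5.23 = 0.174, x_B = 0.826.
ΔS_mix = −R(n_A ln x_A + n_B ln x_B) = −8.314 × (0.907 ln 0.174 + 4.32 ln 0.826) = 20.1 J/K.

ΔS_mix = 20.1 J/K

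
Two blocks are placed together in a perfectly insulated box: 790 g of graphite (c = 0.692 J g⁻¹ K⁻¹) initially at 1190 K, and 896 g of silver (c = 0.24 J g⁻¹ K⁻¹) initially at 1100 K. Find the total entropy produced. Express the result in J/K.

ΔS_total = 0.472 J/K

Energy balance: T_f = (m₁c₁T₁ + m₂c₂T₂)/(m₁c₁ + m₂c₂) = 1164.6 K.
ΔS₁ = m₁c₁ ln(T_f/T₁) = 546.68 × ln(1164.6/1190) = -11.7986 J/K.
ΔS₂ = m₂c₂ ln(T_f/T₂) = 215.04 × ln(1164.6/1100) = 12.2704 J/K.
ΔS_total = -11.7986 + 12.2704 = 0.472 J/K.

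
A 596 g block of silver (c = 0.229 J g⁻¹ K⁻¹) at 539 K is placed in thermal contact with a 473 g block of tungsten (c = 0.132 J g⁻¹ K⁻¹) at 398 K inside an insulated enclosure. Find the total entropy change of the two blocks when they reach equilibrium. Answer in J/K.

Energy balance: T_f = (m₁c₁T₁ + m₂c₂T₂)/(m₁c₁ + m₂c₂) = 494.74 K.
ΔS₁ = m₁c₁ ln(T_f/T₁) = 136.484 × ln(494.74/539) = -11.693 J/K.
ΔS₂ = m₂c₂ ln(T_f/T₂) = 62.436 × ln(494.74/398) = 13.585 J/K.
ΔS_total = -11.693 + 13.585 = 1.89 J/K.

ΔS_total = 1.89 J/K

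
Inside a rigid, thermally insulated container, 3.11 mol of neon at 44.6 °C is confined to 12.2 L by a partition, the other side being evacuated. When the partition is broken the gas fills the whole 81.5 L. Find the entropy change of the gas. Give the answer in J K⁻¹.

ΔS_gas = 49.1 J/K

No heat is exchanged and no work is done, so the ideal-gas temperature stays constant.
Entropy is a state function; using a reversible isothermal path, ΔS_gas = nR ln(V₂/V₁) = 3.11 × 8.314 × ln(81.5/12.2) = 49.1 J/K.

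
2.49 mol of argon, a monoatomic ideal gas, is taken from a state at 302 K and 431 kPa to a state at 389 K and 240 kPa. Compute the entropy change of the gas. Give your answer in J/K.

ΔS = nC_p ln(T₂/T₁) − nR ln(P₂/P₁), with C_p = 5R/2 = 20.79 J mol⁻¹ K⁻¹ for a monoatomic ideal gas.
ΔS = 2.49 × [20.79 × ln(389/302) − 8.314 × ln(240/431)] = 25.2 J/K.

ΔS = 25.2 J/K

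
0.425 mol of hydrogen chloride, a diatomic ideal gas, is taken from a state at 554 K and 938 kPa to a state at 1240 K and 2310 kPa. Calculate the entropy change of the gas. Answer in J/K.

ΔS = nC_p ln(T₂/T₁) − nR ln(P₂/P₁), with C_p = 7R/2 = 29.1 J mol⁻¹ K⁻¹ for a diatomic ideal gas.
ΔS = 0.425 × [29.1 × ln(1240/554) − 8.314 × ln(2310/938)] = 6.78 J/K.

ΔS = 6.78 J/K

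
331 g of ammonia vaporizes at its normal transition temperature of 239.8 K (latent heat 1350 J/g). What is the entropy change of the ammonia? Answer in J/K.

Heat absorbed by the substance: Q = mL = 331 × 1350 = 446850 J.
At constant T, ΔS = Q_rev/T = 446850 / 239.8 = 1860 J/K.

ΔS = 1860 J/K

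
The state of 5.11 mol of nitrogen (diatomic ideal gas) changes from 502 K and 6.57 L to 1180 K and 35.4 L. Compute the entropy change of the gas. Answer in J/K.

ΔS = 162 J/K

Entropy is a state function: ΔS = nC_V ln(T₂/T₁) + nR ln(V₂/V₁), with C_V = 5R/2 = 20.79 J mol⁻¹ K⁻¹ for a diatomic ideal gas.
ΔS = 5.11 × [20.79 × ln(1180/502) + 8.314 × ln(35.4/6.57)] = 162 J/K.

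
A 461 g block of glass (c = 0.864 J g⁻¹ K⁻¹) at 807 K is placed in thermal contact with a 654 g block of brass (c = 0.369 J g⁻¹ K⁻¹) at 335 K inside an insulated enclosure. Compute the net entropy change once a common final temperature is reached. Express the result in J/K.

Energy balance: T_f = (m₁c₁T₁ + m₂c₂T₂)/(m₁c₁ + m₂c₂) = 628.92 K.
ΔS₁ = m₁c₁ ln(T_f/T₁) = 398.304 × ln(628.92/807) = -99.31 J/K.
ΔS₂ = m₂c₂ ln(T_f/T₂) = 241.326 × ln(628.92/335) = 152 J/K.
ΔS_total = -99.31 + 152 = 52.7 J/K.

ΔS_total = 52.7 J/K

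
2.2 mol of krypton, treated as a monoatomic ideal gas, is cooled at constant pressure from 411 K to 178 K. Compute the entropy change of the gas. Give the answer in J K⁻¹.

ΔS = -38.3 J/K

At constant pressure, ΔS = nC_p ln(T₂/T₁) with C_p = 5R/2 = 20.79 J mol⁻¹ K⁻¹.
ΔS = 2.2 × 20.79 × ln(178/411) = -38.3 J/K.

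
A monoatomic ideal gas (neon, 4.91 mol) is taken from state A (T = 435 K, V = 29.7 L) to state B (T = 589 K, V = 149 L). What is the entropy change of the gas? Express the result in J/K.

ΔS = 84.4 J/K

Entropy is a state function: ΔS = nC_V ln(T₂/T₁) + nR ln(V₂/V₁), with C_V = 3R/2 = 12.47 J mol⁻¹ K⁻¹ for a monoatomic ideal gas.
ΔS = 4.91 × [12.47 × ln(589/435) + 8.314 × ln(149/29.7)] = 84.4 J/K.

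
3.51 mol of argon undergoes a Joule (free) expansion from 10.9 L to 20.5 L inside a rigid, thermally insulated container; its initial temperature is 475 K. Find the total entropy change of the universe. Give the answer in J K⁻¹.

No heat is exchanged and no work is done, so the ideal-gas temperature stays constant.
Entropy is a state function; using a reversible isothermal path, ΔS_gas = nR ln(V₂/V₁) = 3.51 × 8.314 × ln(20.5/10.9) = 18.4 J/K.
The insulated surroundings exchange no heat, so ΔS_surr = 0 and ΔS_universe = ΔS_gas.

ΔS_universe = 18.4 J/K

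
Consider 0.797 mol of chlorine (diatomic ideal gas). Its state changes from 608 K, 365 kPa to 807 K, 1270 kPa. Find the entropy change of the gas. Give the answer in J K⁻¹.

ΔS = -1.7 J/K

ΔS = nC_p ln(T₂/T₁) − nR ln(P₂/P₁), with C_p = 7R/2 = 29.1 J mol⁻¹ K⁻¹ for a diatomic ideal gas.
ΔS = 0.797 × [29.1 × ln(807/608) − 8.314 × ln(1270/365)] = -1.7 J/K.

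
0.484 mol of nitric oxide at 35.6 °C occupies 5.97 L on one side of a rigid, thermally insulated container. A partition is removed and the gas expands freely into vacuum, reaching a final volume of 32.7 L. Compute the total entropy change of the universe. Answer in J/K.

ΔS_universe = 6.84 J/K

No heat is exchanged and no work is done, so the ideal-gas temperature stays constant.
Entropy is a state function; using a reversible isothermal path, ΔS_gas = nR ln(V₂/V₁) = 0.484 × 8.314 × ln(32.7/5.97) = 6.84 J/K.
The insulated surroundings exchange no heat, so ΔS_surr = 0 and ΔS_universe = ΔS_gas.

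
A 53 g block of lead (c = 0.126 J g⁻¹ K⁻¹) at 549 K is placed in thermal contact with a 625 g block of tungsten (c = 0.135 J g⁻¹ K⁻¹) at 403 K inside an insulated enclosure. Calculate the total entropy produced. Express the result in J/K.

ΔS_total = 0.323 J/K

Energy balance: T_f = (m₁c₁T₁ + m₂c₂T₂)/(m₁c₁ + m₂c₂) = 413.71 K.
ΔS₁ = m₁c₁ ln(T_f/T₁) = 6.678 × ln(413.71/549) = -1.8895 J/K.
ΔS₂ = m₂c₂ ln(T_f/T₂) = 84.375 × ln(413.71/403) = 2.2126 J/K.
ΔS_total = -1.8895 + 2.2126 = 0.323 J/K.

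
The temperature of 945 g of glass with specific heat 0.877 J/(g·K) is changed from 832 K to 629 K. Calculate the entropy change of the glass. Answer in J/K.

ΔS = -232 J/K

ΔS = ∫dQ_rev/T = m c ln(T₂/T₁) = 945 × 0.877 × ln(629/832) = -232 J/K.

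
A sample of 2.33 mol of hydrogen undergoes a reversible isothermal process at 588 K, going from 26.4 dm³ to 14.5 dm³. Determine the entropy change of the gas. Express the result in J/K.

For an isothermal ideal gas ΔS_gas = nR ln(V₂/V₁) = 2.33 × 8.314 × ln(14.5/26.4) = -11.6 J/K.

ΔS_gas = -11.6 J/K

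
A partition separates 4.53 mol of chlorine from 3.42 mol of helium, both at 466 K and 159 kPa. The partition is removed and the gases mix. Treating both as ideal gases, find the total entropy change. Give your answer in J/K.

ΔS_mix = 45.2 J/K

Mole fractions: x_A = 4.53/7.95 = 0.57, x_B = 0.43.
ΔS_mix = −R(n_A ln x_A + n_B ln x_B) = −8.314 × (4.53 ln 0.57 + 3.42 ln 0.43) = 45.2 J/K.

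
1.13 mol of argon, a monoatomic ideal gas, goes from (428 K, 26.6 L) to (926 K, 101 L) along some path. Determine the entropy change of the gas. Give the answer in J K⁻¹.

ΔS = 23.4 J/K

Entropy is a state function: ΔS = nC_V ln(T₂/T₁) + nR ln(V₂/V₁), with C_V = 3R/2 = 12.47 J mol⁻¹ K⁻¹ for a monoatomic ideal gas.
ΔS = 1.13 × [12.47 × ln(926/428) + 8.314 × ln(101/26.6)] = 23.4 J/K.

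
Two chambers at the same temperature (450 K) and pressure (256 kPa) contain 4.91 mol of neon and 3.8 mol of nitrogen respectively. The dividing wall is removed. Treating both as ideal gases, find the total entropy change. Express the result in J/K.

Mole fractions: x_A = 4.91/8.71 = 0.564, x_B = 0.436.
ΔS_mix = −R(n_A ln x_A + n_B ln x_B) = −8.314 × (4.91 ln 0.564 + 3.8 ln 0.436) = 49.6 J/K.

ΔS_mix = 49.6 J/K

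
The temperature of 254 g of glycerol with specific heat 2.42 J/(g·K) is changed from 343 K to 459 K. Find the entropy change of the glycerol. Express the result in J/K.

ΔS = 179 J/K

ΔS = ∫dQ_rev/T = m c ln(T₂/T₁) = 254 × 2.42 × ln(459/343) = 179 J/K.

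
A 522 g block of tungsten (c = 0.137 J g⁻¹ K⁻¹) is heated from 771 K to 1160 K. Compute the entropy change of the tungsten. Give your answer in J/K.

ΔS = ∫dQ_rev/T = m c ln(T₂/T₁) = 522 × 0.137 × ln(1160/771) = 29.2 J/K.

ΔS = 29.2 J/K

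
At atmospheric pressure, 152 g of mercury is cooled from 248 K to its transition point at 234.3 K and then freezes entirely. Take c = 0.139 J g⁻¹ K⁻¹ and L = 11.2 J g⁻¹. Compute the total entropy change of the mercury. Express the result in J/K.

Cooling step: ΔS₁ = m c ln(T_tr/T_i) = 152 × 0.139 × ln(234.3/248) = -1.201 J/K.
Phase change: ΔS₂ = −mL/T_tr = −152 × 11.2 / 234.3 = -7.266 J/K.
ΔS_total = (-1.201) + (-7.266) = -8.47 J/K.

ΔS = -8.47 J/K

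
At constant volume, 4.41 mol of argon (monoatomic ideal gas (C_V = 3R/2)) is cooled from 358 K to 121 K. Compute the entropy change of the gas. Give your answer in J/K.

ΔS = -59.7 J/K

At constant volume, ΔS = nC_V ln(T₂/T₁) with C_V = 3R/2 = 12.47 J mol⁻¹ K⁻¹.
ΔS = 4.41 × 12.47 × ln(121/358) = -59.7 J/K.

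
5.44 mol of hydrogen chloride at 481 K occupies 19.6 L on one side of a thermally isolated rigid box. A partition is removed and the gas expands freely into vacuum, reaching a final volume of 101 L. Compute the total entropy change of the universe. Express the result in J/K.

For an ideal gas in free expansion Q = 0 and W = 0, so T is unchanged.
Entropy is a state function; using a reversible isothermal path, ΔS_gas = nR ln(V₂/V₁) = 5.44 × 8.314 × ln(101/19.6) = 74.2 J/K.
The insulated surroundings exchange no heat, so ΔS_surr = 0 and ΔS_universe = ΔS_gas.

ΔS_universe = 74.2 J/K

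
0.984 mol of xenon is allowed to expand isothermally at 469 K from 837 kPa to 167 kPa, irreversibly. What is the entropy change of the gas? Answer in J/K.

ΔS_gas = 13.2 J/K

Entropy is a state function, so ΔS_gas depends only on the end states.
For an isothermal ideal gas ΔS_gas = nR ln(P₁/P₂) = 0.984 × 8.314 × ln(837/167) = 13.2 J/K.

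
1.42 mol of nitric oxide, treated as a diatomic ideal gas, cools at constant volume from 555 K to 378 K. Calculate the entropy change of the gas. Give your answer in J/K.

ΔS = -11.3 J/K

At constant volume, ΔS = nC_V ln(T₂/T₁) with C_V = 5R/2 = 20.79 J mol⁻¹ K⁻¹.
ΔS = 1.42 × 20.79 × ln(378/555) = -11.3 J/K.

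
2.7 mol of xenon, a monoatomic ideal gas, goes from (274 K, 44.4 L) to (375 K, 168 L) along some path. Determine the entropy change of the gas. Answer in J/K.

ΔS = 40.4 J/K

Entropy is a state function: ΔS = nC_V ln(T₂/T₁) + nR ln(V₂/V₁), with C_V = 3R/2 = 12.47 J mol⁻¹ K⁻¹ for a monoatomic ideal gas.
ΔS = 2.7 × [12.47 × ln(375/274) + 8.314 × ln(168/44.4)] = 40.4 J/K.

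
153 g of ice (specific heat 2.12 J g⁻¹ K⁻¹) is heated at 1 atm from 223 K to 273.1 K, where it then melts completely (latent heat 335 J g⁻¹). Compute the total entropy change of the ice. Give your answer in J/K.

ΔS = 253 J/K

Warming step: ΔS₁ = m c ln(T_tr/T_i) = 153 × 2.12 × ln(273.1/223) = 65.74 J/K.
Phase change: ΔS₂ = +mL/T_tr = 153 × 335 / 273.1 = 187.7 J/K.
ΔS_total = (65.74) + (187.7) = 253 J/K.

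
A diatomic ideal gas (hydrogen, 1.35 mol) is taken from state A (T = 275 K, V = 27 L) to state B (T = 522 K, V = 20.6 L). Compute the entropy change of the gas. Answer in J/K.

Entropy is a state function: ΔS = nC_V ln(T₂/T₁) + nR ln(V₂/V₁), with C_V = 5R/2 = 20.79 J mol⁻¹ K⁻¹ for a diatomic ideal gas.
ΔS = 1.35 × [20.79 × ln(522/275) + 8.314 × ln(20.6/27)] = 14.9 J/K.

ΔS = 14.9 J/K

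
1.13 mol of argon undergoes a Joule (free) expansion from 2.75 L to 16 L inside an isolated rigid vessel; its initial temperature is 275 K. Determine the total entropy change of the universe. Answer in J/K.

No heat is exchanged and no work is done, so the ideal-gas temperature stays constant.
Entropy is a state function; using a reversible isothermal path, ΔS_gas = nR ln(V₂/V₁) = 1.13 × 8.314 × ln(16/2.75) = 16.5 J/K.
The insulated surroundings exchange no heat, so ΔS_surr = 0 and ΔS_universe = ΔS_gas.

ΔS_universe = 16.5 J/K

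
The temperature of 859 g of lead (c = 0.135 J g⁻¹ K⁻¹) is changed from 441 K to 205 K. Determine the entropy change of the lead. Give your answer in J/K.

ΔS = ∫dQ_rev/T = m c ln(T₂/T₁) = 859 × 0.135 × ln(205/441) = -88.8 J/K.

ΔS = -88.8 J/K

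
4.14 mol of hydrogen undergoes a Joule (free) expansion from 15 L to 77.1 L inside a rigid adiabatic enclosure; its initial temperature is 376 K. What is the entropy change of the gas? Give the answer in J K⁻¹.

No heat is exchanged and no work is done, so the ideal-gas temperature stays constant.
Entropy is a state function; using a reversible isothermal path, ΔS_gas = nR ln(V₂/V₁) = 4.14 × 8.314 × ln(77.1/15) = 56.3 J/K.

ΔS_gas = 56.3 J/K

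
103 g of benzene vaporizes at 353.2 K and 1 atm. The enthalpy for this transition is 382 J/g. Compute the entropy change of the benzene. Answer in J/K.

ΔS = 111 J/K

Heat absorbed by the substance: Q = mL = 103 × 382 = 39346 J.
At constant T, ΔS = Q_rev/T = 39346 / 353.2 = 111 J/K.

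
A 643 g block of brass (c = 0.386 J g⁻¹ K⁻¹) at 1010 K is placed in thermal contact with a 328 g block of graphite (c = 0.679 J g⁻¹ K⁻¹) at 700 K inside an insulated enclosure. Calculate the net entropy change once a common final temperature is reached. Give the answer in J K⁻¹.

ΔS_total = 7.79 J/K

Energy balance: T_f = (m₁c₁T₁ + m₂c₂T₂)/(m₁c₁ + m₂c₂) = 863.39 K.
ΔS₁ = m₁c₁ ln(T_f/T₁) = 248.198 × ln(863.39/1010) = -38.93 J/K.
ΔS₂ = m₂c₂ ln(T_f/T₂) = 222.712 × ln(863.39/700) = 46.72 J/K.
ΔS_total = -38.93 + 46.72 = 7.79 J/K.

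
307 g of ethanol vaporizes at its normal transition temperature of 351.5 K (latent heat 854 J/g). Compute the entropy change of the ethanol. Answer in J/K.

Heat absorbed by the substance: Q = mL = 307 × 854 = 262178 J.
At constant T, ΔS = Q_rev/T = 262178 / 351.5 = 746 J/K.

ΔS = 746 J/K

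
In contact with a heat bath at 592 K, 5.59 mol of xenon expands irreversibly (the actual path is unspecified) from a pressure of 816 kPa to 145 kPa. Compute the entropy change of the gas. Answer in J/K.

Entropy is a state function, so ΔS_gas depends only on the end states.
For an isothermal ideal gas ΔS_gas = nR ln(P₁/P₂) = 5.59 × 8.314 × ln(816/145) = 80.3 J/K.

ΔS_gas = 80.3 J/K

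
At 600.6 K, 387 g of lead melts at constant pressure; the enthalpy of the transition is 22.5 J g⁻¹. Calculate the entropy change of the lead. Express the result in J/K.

Heat absorbed by the substance: Q = mL = 387 × 22.5 = 8707.5 J.
At constant T, ΔS = Q_rev/T = 8707.5 / 600.6 = 14.5 J/K.

ΔS = 14.5 J/K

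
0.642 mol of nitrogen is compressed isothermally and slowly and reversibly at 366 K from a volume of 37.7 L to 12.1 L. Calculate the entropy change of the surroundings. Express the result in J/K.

ΔS_surr = 6.07 J/K

For an isothermal ideal gas ΔS_gas = nR ln(V₂/V₁) = 0.642 × 8.314 × ln(12.1/37.7) = -6.07 J/K.
The process is reversible, so ΔS_surr = −ΔS_gas = 6.07 J/K and ΔS_universe = 0.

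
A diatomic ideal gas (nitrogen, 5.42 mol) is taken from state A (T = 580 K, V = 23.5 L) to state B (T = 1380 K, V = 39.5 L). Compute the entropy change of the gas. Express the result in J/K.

ΔS = 121 J/K

Entropy is a state function: ΔS = nC_V ln(T₂/T₁) + nR ln(V₂/V₁), with C_V = 5R/2 = 20.79 J mol⁻¹ K⁻¹ for a diatomic ideal gas.
ΔS = 5.42 × [20.79 × ln(1380/580) + 8.314 × ln(39.5/23.5)] = 121 J/K.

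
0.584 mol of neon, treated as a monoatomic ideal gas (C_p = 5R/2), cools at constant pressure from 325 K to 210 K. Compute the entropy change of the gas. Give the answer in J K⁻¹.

At constant pressure, ΔS = nC_p ln(T₂/T₁) with C_p = 5R/2 = 20.79 J mol⁻¹ K⁻¹.
ΔS = 0.584 × 20.79 × ln(210/325) = -5.3 J/K.

ΔS = -5.3 J/K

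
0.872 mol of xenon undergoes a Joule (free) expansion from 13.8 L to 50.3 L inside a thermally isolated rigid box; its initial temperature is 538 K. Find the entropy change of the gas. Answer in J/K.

ΔS_gas = 9.38 J/K

No heat is exchanged and no work is done, so the ideal-gas temperature stays constant.
Entropy is a state function; using a reversible isothermal path, ΔS_gas = nR ln(V₂/V₁) = 0.872 × 8.314 × ln(50.3/13.8) = 9.38 J/K.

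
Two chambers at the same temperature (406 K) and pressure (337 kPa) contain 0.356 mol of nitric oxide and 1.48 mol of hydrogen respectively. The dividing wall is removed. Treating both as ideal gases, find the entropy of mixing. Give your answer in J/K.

ΔS_mix = 7.51 J/K

Mole fractions: x_A = 0.356/1.84 = 0.194, x_B = 0.806.
ΔS_mix = −R(n_A ln x_A + n_B ln x_B) = −8.314 × (0.356 ln 0.194 + 1.48 ln 0.806) = 7.51 J/K.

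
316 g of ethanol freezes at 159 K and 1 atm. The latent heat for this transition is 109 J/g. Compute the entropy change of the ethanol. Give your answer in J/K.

Heat released by the substance: Q = −mL = −316 × 109 = −34444 J.
At constant T, ΔS = Q_rev/T = −34444 / 159 = -217 J/K.

ΔS = -217 J/K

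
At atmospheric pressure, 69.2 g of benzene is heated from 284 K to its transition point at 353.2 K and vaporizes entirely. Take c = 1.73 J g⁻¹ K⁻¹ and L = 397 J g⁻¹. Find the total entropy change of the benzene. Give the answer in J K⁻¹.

Warming step: ΔS₁ = m c ln(T_tr/T_i) = 69.2 × 1.73 × ln(353.2/284) = 26.11 J/K.
Phase change: ΔS₂ = +mL/T_tr = 69.2 × 397 / 353.2 = 77.78 J/K.
ΔS_total = (26.11) + (77.78) = 104 J/K.

ΔS = 104 J/K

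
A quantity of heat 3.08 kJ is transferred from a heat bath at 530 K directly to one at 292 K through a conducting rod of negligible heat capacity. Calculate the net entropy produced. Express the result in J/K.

ΔS_total = 4.74 J/K

ΔS_hot = −Q/T_H = −3080/530 = -5.811 J/K and ΔS_cold = +Q/T_C = 3080/292 = 10.55 J/K.
ΔS_total = -5.811 + 10.55 = 4.74 J/K, positive as the second law requires.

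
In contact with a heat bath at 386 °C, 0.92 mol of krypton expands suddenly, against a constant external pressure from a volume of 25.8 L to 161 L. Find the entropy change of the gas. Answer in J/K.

ΔS_gas = 14 J/K

Entropy is a state function, so ΔS_gas depends only on the end states.
For an isothermal ideal gas ΔS_gas = nR ln(V₂/V₁) = 0.92 × 8.314 × ln(161/25.8) = 14 J/K.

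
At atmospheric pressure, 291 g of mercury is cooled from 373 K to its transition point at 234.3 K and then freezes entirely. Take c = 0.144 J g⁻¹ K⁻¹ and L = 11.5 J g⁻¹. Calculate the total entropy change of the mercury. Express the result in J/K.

Cooling step: ΔS₁ = m c ln(T_tr/T_i) = 291 × 0.144 × ln(234.3/373) = -19.48 J/K.
Phase change: ΔS₂ = −mL/T_tr = −291 × 11.5 / 234.3 = -14.28 J/K.
ΔS_total = (-19.48) + (-14.28) = -33.8 J/K.

ΔS = -33.8 J/K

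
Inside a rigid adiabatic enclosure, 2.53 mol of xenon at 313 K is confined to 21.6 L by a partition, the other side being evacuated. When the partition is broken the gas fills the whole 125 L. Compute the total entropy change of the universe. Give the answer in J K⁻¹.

ΔS_universe = 36.9 J/K

For an ideal gas in free expansion Q = 0 and W = 0, so T is unchanged.
Entropy is a state function; using a reversible isothermal path, ΔS_gas = nR ln(V₂/V₁) = 2.53 × 8.314 × ln(125/21.6) = 36.9 J/K.
The insulated surroundings exchange no heat, so ΔS_surr = 0 and ΔS_universe = ΔS_gas.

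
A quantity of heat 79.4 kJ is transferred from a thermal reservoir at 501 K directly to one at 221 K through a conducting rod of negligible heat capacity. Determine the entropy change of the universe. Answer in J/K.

ΔS_total = 201 J/K

ΔS_hot = −Q/T_H = −79400/501 = -158.5 J/K and ΔS_cold = +Q/T_C = 79400/221 = 359.3 J/K.
ΔS_total = -158.5 + 359.3 = 201 J/K, positive as the second law requires.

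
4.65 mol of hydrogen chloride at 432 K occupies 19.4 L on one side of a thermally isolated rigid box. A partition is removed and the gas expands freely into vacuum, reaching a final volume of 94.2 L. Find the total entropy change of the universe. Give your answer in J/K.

ΔS_universe = 61.1 J/K

For an ideal gas in free expansion Q = 0 and W = 0, so T is unchanged.
Entropy is a state function; using a reversible isothermal path, ΔS_gas = nR ln(V₂/V₁) = 4.65 × 8.314 × ln(94.2/19.4) = 61.1 J/K.
The insulated surroundings exchange no heat, so ΔS_surr = 0 and ΔS_universe = ΔS_gas.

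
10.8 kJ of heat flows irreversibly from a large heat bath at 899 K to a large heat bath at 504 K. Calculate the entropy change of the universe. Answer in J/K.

ΔS_hot = −Q/T_H = −10800/899 = -12.01 J/K and ΔS_cold = +Q/T_C = 10800/504 = 21.43 J/K.
ΔS_total = -12.01 + 21.43 = 9.42 J/K, positive as the second law requires.

ΔS_total = 9.42 J/K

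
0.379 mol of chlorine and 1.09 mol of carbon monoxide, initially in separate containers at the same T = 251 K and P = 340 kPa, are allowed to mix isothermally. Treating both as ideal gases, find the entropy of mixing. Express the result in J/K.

Mole fractions: x_A = 0.379/1.47 = 0.258, x_B = 0.742.
ΔS_mix = −R(n_A ln x_A + n_B ln x_B) = −8.314 × (0.379 ln 0.258 + 1.09 ln 0.742) = 6.97 J/K.

ΔS_mix = 6.97 J/K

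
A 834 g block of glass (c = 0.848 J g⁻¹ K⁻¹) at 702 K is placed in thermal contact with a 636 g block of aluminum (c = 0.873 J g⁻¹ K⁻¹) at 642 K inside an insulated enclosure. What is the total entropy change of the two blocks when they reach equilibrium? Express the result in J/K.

ΔS_total = 1.24 J/K

Energy balance: T_f = (m₁c₁T₁ + m₂c₂T₂)/(m₁c₁ + m₂c₂) = 675.61 K.
ΔS₁ = m₁c₁ ln(T_f/T₁) = 707.232 × ln(675.61/702) = -27.097 J/K.
ΔS₂ = m₂c₂ ln(T_f/T₂) = 555.228 × ln(675.61/642) = 28.334 J/K.
ΔS_total = -27.097 + 28.334 = 1.24 J/K.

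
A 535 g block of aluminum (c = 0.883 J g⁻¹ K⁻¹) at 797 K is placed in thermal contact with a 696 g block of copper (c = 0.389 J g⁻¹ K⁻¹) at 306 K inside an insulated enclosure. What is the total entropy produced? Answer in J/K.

ΔS_total = 70.3 J/K

Energy balance: T_f = (m₁c₁T₁ + m₂c₂T₂)/(m₁c₁ + m₂c₂) = 618.12 K.
ΔS₁ = m₁c₁ ln(T_f/T₁) = 472.405 × ln(618.12/797) = -120.1 J/K.
ΔS₂ = m₂c₂ ln(T_f/T₂) = 270.744 × ln(618.12/306) = 190.4 J/K.
ΔS_total = -120.1 + 190.4 = 70.3 J/K.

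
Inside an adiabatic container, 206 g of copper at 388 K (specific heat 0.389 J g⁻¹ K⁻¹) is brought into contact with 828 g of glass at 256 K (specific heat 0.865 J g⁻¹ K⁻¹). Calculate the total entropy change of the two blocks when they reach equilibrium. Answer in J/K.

Energy balance: T_f = (m₁c₁T₁ + m₂c₂T₂)/(m₁c₁ + m₂c₂) = 269.28 K.
ΔS₁ = m₁c₁ ln(T_f/T₁) = 80.134 × ln(269.28/388) = -29.27 J/K.
ΔS₂ = m₂c₂ ln(T_f/T₂) = 716.22 × ln(269.28/256) = 36.23 J/K.
ΔS_total = -29.27 + 36.23 = 6.96 J/K.

ΔS_total = 6.96 J/K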